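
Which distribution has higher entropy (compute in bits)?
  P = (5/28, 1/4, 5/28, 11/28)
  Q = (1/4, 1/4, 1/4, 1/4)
Q

Computing entropies in bits:
H(P) = 1.9172
H(Q) = 2.0000

Distribution Q has higher entropy.

Intuition: The distribution closer to uniform (more spread out) has higher entropy.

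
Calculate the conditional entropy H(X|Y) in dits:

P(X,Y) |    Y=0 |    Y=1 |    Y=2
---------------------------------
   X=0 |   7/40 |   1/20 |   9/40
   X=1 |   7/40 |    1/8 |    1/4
0.2935 dits

Using the chain rule: H(X|Y) = H(X,Y) - H(Y)

First, compute H(X,Y) = 0.7391 dits

Marginal P(Y) = (7/20, 7/40, 19/40)
H(Y) = 0.4456 dits

H(X|Y) = H(X,Y) - H(Y) = 0.7391 - 0.4456 = 0.2935 dits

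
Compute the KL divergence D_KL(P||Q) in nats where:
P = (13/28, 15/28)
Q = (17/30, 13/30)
0.0211 nats

KL divergence: D_KL(P||Q) = Σ p(x) log(p(x)/q(x))

Computing term by term:
  x=0: 13/28 × log_e[(13/28)/(17/30)] = 13/28 × -0.1993 = -0.0925
  x=1: 15/28 × log_e[(15/28)/(13/30)] = 15/28 × 0.2121 = 0.1136

D_KL(P||Q) = 0.0211 nats

Note: KL divergence is always non-negative and equals 0 iff P = Q.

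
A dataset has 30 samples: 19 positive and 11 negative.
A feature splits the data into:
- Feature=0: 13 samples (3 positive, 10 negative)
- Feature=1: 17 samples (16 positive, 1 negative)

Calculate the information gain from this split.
0.4275 bits

Information Gain = H(Y) - H(Y|Feature)

Before split:
P(positive) = 19/30 = 0.6333
H(Y) = 0.9481 bits

After split:
Feature=0: H = 0.7793 bits (weight = 13/30)
Feature=1: H = 0.3228 bits (weight = 17/30)
H(Y|Feature) = (13/30)×0.7793 + (17/30)×0.3228 = 0.5206 bits

Information Gain = 0.9481 - 0.5206 = 0.4275 bits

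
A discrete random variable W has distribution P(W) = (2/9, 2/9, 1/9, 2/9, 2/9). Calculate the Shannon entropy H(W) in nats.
1.5811 nats

Shannon entropy is H(X) = -Σ p(x) log p(x).

For P = (2/9, 2/9, 1/9, 2/9, 2/9):
H = -2/9 × log_e(2/9) -2/9 × log_e(2/9) -1/9 × log_e(1/9) -2/9 × log_e(2/9) -2/9 × log_e(2/9)
H = 1.5811 nats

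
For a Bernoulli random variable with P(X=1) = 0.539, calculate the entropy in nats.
0.6901 nats

The binary entropy function is:
H(p) = -p log(p) - (1-p) log(1-p)

H(0.539) = -0.539 × log_e(0.539) - 0.461 × log_e(0.461)
H(0.539) = 0.6901 nats

Note: Binary entropy is maximized at p=0.5 (H=1 bit) and minimized at p=0 or p=1 (H=0).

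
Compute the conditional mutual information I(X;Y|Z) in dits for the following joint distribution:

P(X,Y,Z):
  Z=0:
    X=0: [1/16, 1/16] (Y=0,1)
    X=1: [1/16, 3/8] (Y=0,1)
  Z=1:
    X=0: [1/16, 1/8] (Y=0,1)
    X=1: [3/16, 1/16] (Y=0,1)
0.0307 dits

Conditional mutual information: I(X;Y|Z) = H(X|Z) + H(Y|Z) - H(X,Y|Z)

H(Z) = 0.2976
H(X,Z) = 0.5568 → H(X|Z) = 0.2592
H(Y,Z) = 0.5568 → H(Y|Z) = 0.2592
H(X,Y,Z) = 0.7852 → H(X,Y|Z) = 0.4876

I(X;Y|Z) = 0.2592 + 0.2592 - 0.4876 = 0.0307 dits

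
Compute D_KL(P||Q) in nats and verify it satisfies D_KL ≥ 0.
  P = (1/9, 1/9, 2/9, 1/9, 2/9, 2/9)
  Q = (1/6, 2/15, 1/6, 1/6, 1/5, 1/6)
0.0409 nats

KL divergence satisfies the Gibbs inequality: D_KL(P||Q) ≥ 0 for all distributions P, Q.

D_KL(P||Q) = Σ p(x) log(p(x)/q(x))
Term by term:
  x=0: 1/9 × log_e[(1/9)/(1/6)] = -0.0451
  x=1: 1/9 × log_e[(1/9)/(2/15)] = -0.0203
  x=2: 2/9 × log_e[(2/9)/(1/6)] = 0.0639
  x=3: 1/9 × log_e[(1/9)/(1/6)] = -0.0451
  x=4: 2/9 × log_e[(2/9)/(1/5)] = 0.0234
  x=5: 2/9 × log_e[(2/9)/(1/6)] = 0.0639
D_KL(P||Q) = 0.0409 nats

D_KL(P||Q) = 0.0409 ≥ 0 ✓

This non-negativity is a fundamental property: relative entropy cannot be negative because it measures how different Q is from P.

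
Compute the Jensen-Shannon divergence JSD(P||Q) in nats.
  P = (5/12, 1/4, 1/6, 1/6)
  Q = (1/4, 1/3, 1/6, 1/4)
0.0177 nats

Jensen-Shannon divergence is:
JSD(P||Q) = 0.5 × D_KL(P||M) + 0.5 × D_KL(Q||M)
where M = 0.5 × (P + Q) is the mixture distribution.

M = 0.5 × (5/12, 1/4, 1/6, 1/6) + 0.5 × (1/4, 1/3, 1/6, 1/4) = (1/3, 7/24, 1/6, 5/24)

D_KL(P||M) = 0.0172 nats
D_KL(Q||M) = 0.0182 nats

JSD(P||Q) = 0.5 × 0.0172 + 0.5 × 0.0182 = 0.0177 nats

Unlike KL divergence, JSD is symmetric and bounded: 0 ≤ JSD ≤ log(2).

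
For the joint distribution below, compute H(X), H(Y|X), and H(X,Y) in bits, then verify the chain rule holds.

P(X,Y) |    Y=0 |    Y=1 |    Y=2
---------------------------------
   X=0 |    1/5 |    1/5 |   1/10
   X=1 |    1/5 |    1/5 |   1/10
H(X,Y) = 2.5219, H(X) = 1.0000, H(Y|X) = 1.5219 (all in bits)

Chain rule: H(X,Y) = H(X) + H(Y|X)

Left side — joint entropy directly:
H(X,Y) = -Σ p(x,y) log p(x,y) = 2.5219 bits

Right side — compute H(Y|X) from the conditional distributions:
P(X) = (1/2, 1/2), so H(X) = 1.0000 bits
H(Y|X) = Σ_x P(X=x) · H(Y|X=x):
  P(Y|X=0) = (2/5, 2/5, 1/5), H(Y|X=0) = 1.5219, weight P(X=0) = 1/2
  P(Y|X=1) = (2/5, 2/5, 1/5), H(Y|X=1) = 1.5219, weight P(X=1) = 1/2
H(Y|X) = 1.5219 bits

H(X) + H(Y|X) = 1.0000 + 1.5219 = 2.5219 bits

Both sides equal 2.5219 bits. ✓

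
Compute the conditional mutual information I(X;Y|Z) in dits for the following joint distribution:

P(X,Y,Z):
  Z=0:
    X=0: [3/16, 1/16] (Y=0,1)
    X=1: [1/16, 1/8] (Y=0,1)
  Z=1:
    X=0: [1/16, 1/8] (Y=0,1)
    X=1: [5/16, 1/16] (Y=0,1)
0.0472 dits

Conditional mutual information: I(X;Y|Z) = H(X|Z) + H(Y|Z) - H(X,Y|Z)

H(Z) = 0.2976
H(X,Z) = 0.5829 → H(X|Z) = 0.2852
H(Y,Z) = 0.5829 → H(Y|Z) = 0.2852
H(X,Y,Z) = 0.8210 → H(X,Y|Z) = 0.5233

I(X;Y|Z) = 0.2852 + 0.2852 - 0.5233 = 0.0472 dits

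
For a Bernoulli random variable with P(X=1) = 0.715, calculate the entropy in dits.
0.2595 dits

The binary entropy function is:
H(p) = -p log(p) - (1-p) log(1-p)

H(0.715) = -0.715 × log_10(0.715) - 0.285 × log_10(0.285)
H(0.715) = 0.2595 dits

Note: Binary entropy is maximized at p=0.5 (H=1 bit) and minimized at p=0 or p=1 (H=0).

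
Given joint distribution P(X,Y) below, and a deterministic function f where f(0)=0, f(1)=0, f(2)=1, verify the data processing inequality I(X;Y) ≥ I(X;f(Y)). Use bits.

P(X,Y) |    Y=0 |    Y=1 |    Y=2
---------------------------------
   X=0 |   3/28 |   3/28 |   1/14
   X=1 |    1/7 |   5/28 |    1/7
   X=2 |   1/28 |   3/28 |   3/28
I(X;Y) = 0.0320, I(X;f(Y)) = 0.0144, inequality holds: 0.0320 ≥ 0.0144

Data Processing Inequality: For any Markov chain X → Y → Z, we have I(X;Y) ≥ I(X;Z).

Here Z = f(Y) is a deterministic function of Y, forming X → Y → Z.

Original I(X;Y) = 0.0320 bits

After applying f:
P(X,Z) where Z=f(Y):
- P(X,Z=0) = P(X,Y=0) + P(X,Y=1)
- P(X,Z=1) = P(X,Y=2)

I(X;Z) = I(X;f(Y)) = 0.0144 bits

Verification: 0.0320 ≥ 0.0144 ✓

Information cannot be created by processing; the function f can only lose information about X.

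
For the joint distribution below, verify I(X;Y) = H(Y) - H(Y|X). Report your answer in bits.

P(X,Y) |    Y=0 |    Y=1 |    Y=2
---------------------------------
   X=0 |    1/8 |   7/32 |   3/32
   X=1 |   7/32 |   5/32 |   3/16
I(X;Y) = 0.0379 bits

Mutual information has multiple equivalent forms:
- I(X;Y) = H(X) - H(X|Y)
- I(X;Y) = H(Y) - H(Y|X)
- I(X;Y) = H(X) + H(Y) - H(X,Y)

Computing all quantities:
H(X) = 0.9887, H(Y) = 1.5749, H(X,Y) = 2.5257
H(X|Y) = 0.9508, H(Y|X) = 1.5370

Verification:
H(X) - H(X|Y) = 0.9887 - 0.9508 = 0.0379
H(Y) - H(Y|X) = 1.5749 - 1.5370 = 0.0379
H(X) + H(Y) - H(X,Y) = 0.9887 + 1.5749 - 2.5257 = 0.0379

All forms give I(X;Y) = 0.0379 bits. ✓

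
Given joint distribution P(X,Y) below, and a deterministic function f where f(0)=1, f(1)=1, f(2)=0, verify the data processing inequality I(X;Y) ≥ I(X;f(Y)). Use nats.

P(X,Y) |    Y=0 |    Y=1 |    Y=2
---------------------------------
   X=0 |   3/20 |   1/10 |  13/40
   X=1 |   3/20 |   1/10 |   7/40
I(X;Y) = 0.0116, I(X;f(Y)) = 0.0116, inequality holds: 0.0116 ≥ 0.0116

Data Processing Inequality: For any Markov chain X → Y → Z, we have I(X;Y) ≥ I(X;Z).

Here Z = f(Y) is a deterministic function of Y, forming X → Y → Z.

Original I(X;Y) = 0.0116 nats

After applying f:
P(X,Z) where Z=f(Y):
- P(X,Z=0) = P(X,Y=2)
- P(X,Z=1) = P(X,Y=0) + P(X,Y=1)

I(X;Z) = I(X;f(Y)) = 0.0116 nats

Verification: 0.0116 ≥ 0.0116 ✓

Information cannot be created by processing; the function f can only lose information about X.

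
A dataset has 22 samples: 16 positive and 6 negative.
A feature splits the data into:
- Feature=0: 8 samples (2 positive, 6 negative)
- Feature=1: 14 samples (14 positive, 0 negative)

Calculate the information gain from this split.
0.5503 bits

Information Gain = H(Y) - H(Y|Feature)

Before split:
P(positive) = 16/22 = 0.7273
H(Y) = 0.8454 bits

After split:
Feature=0: H = 0.8113 bits (weight = 8/22)
Feature=1: H = 0.0000 bits (weight = 14/22)
H(Y|Feature) = (8/22)×0.8113 + (14/22)×0.0000 = 0.2950 bits

Information Gain = 0.8454 - 0.2950 = 0.5503 bits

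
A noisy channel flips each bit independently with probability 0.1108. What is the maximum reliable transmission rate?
0.4977 bits

For a binary symmetric channel (BSC) with error probability p:
Capacity C = 1 - H(p) bits per symbol

where H(p) = -p log₂(p) - (1-p) log₂(1-p) is the binary entropy function.

H(0.1108) = 0.5023 bits
C = 1 - 0.5023 = 0.4977 bits per symbol

This means we can reliably transmit up to 0.4977 bits of information per channel use.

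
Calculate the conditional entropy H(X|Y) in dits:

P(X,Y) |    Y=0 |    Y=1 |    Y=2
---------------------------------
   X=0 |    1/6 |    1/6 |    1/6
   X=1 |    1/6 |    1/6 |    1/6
0.3010 dits

Using the chain rule: H(X|Y) = H(X,Y) - H(Y)

First, compute H(X,Y) = 0.7782 dits

Marginal P(Y) = (1/3, 1/3, 1/3)
H(Y) = 0.4771 dits

H(X|Y) = H(X,Y) - H(Y) = 0.7782 - 0.4771 = 0.3010 dits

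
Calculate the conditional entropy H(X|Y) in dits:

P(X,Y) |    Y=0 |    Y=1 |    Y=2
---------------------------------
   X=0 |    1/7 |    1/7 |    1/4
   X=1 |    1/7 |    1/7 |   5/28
0.2984 dits

Using the chain rule: H(X|Y) = H(X,Y) - H(Y)

First, compute H(X,Y) = 0.7670 dits

Marginal P(Y) = (2/7, 2/7, 3/7)
H(Y) = 0.4686 dits

H(X|Y) = H(X,Y) - H(Y) = 0.7670 - 0.4686 = 0.2984 dits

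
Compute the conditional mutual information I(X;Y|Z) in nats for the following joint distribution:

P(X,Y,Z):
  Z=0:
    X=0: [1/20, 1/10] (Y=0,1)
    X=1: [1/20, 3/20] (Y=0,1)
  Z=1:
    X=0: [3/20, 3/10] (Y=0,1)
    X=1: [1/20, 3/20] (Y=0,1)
0.0038 nats

Conditional mutual information: I(X;Y|Z) = H(X|Z) + H(Y|Z) - H(X,Y|Z)

H(Z) = 0.6474
H(X,Z) = 1.2877 → H(X|Z) = 0.6402
H(Y,Z) = 1.2580 → H(Y|Z) = 0.6106
H(X,Y,Z) = 1.8945 → H(X,Y|Z) = 1.2471

I(X;Y|Z) = 0.6402 + 0.6106 - 1.2471 = 0.0038 nats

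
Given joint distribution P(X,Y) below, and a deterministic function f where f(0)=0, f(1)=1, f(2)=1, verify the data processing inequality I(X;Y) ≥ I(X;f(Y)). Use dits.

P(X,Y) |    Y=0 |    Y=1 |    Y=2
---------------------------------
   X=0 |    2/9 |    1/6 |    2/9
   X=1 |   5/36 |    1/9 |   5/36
I(X;Y) = 0.0000, I(X;f(Y)) = 0.0000, inequality holds: 0.0000 ≥ 0.0000

Data Processing Inequality: For any Markov chain X → Y → Z, we have I(X;Y) ≥ I(X;Z).

Here Z = f(Y) is a deterministic function of Y, forming X → Y → Z.

Original I(X;Y) = 0.0000 dits

After applying f:
P(X,Z) where Z=f(Y):
- P(X,Z=0) = P(X,Y=0)
- P(X,Z=1) = P(X,Y=1) + P(X,Y=2)

I(X;Z) = I(X;f(Y)) = 0.0000 dits

Verification: 0.0000 ≥ 0.0000 ✓

Information cannot be created by processing; the function f can only lose information about X.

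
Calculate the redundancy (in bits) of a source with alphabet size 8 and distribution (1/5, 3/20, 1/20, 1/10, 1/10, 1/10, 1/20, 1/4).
0.1963 bits

Redundancy measures how far a source is from maximum entropy:
R = H_max - H(X)

Maximum entropy for 8 symbols: H_max = log_2(8) = 3.0000 bits
Actual entropy: H(X) = 2.8037 bits
Redundancy: R = 3.0000 - 2.8037 = 0.1963 bits

This redundancy represents potential for compression: the source could be compressed by 0.1963 bits per symbol.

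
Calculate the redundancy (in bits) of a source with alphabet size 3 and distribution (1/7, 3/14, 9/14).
0.2979 bits

Redundancy measures how far a source is from maximum entropy:
R = H_max - H(X)

Maximum entropy for 3 symbols: H_max = log_2(3) = 1.5850 bits
Actual entropy: H(X) = 1.2871 bits
Redundancy: R = 1.5850 - 1.2871 = 0.2979 bits

This redundancy represents potential for compression: the source could be compressed by 0.2979 bits per symbol.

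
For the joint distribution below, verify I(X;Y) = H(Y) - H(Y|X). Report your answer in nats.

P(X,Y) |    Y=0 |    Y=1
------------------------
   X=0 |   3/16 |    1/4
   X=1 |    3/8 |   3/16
I(X;Y) = 0.0285 nats

Mutual information has multiple equivalent forms:
- I(X;Y) = H(X) - H(X|Y)
- I(X;Y) = H(Y) - H(Y|X)
- I(X;Y) = H(X) + H(Y) - H(X,Y)

Computing all quantities:
H(X) = 0.6853, H(Y) = 0.6853, H(X,Y) = 1.3421
H(X|Y) = 0.6568, H(Y|X) = 0.6568

Verification:
H(X) - H(X|Y) = 0.6853 - 0.6568 = 0.0285
H(Y) - H(Y|X) = 0.6853 - 0.6568 = 0.0285
H(X) + H(Y) - H(X,Y) = 0.6853 + 0.6853 - 1.3421 = 0.0285

All forms give I(X;Y) = 0.0285 nats. ✓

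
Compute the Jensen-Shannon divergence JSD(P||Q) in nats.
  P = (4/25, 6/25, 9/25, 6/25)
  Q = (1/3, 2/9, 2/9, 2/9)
0.0241 nats

Jensen-Shannon divergence is:
JSD(P||Q) = 0.5 × D_KL(P||M) + 0.5 × D_KL(Q||M)
where M = 0.5 × (P + Q) is the mixture distribution.

M = 0.5 × (4/25, 6/25, 9/25, 6/25) + 0.5 × (1/3, 2/9, 2/9, 2/9) = (0.246667, 0.231111, 0.291111, 0.231111)

D_KL(P||M) = 0.0253 nats
D_KL(Q||M) = 0.0229 nats

JSD(P||Q) = 0.5 × 0.0253 + 0.5 × 0.0229 = 0.0241 nats

Unlike KL divergence, JSD is symmetric and bounded: 0 ≤ JSD ≤ log(2).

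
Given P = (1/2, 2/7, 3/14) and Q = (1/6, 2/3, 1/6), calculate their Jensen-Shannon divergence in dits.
0.0366 dits

Jensen-Shannon divergence is:
JSD(P||Q) = 0.5 × D_KL(P||M) + 0.5 × D_KL(Q||M)
where M = 0.5 × (P + Q) is the mixture distribution.

M = 0.5 × (1/2, 2/7, 3/14) + 0.5 × (1/6, 2/3, 1/6) = (1/3, 10/21, 4/21)

D_KL(P||M) = 0.0356 dits
D_KL(Q||M) = 0.0376 dits

JSD(P||Q) = 0.5 × 0.0356 + 0.5 × 0.0376 = 0.0366 dits

Unlike KL divergence, JSD is symmetric and bounded: 0 ≤ JSD ≤ log(2).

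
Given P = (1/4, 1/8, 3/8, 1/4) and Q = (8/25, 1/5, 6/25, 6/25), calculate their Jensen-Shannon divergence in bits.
0.0203 bits

Jensen-Shannon divergence is:
JSD(P||Q) = 0.5 × D_KL(P||M) + 0.5 × D_KL(Q||M)
where M = 0.5 × (P + Q) is the mixture distribution.

M = 0.5 × (1/4, 1/8, 3/8, 1/4) + 0.5 × (8/25, 1/5, 6/25, 6/25) = (0.285, 0.1625, 0.3075, 0.245)

D_KL(P||M) = 0.0201 bits
D_KL(Q||M) = 0.0204 bits

JSD(P||Q) = 0.5 × 0.0201 + 0.5 × 0.0204 = 0.0203 bits

Unlike KL divergence, JSD is symmetric and bounded: 0 ≤ JSD ≤ log(2).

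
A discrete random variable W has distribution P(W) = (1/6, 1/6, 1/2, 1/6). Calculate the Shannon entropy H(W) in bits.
1.7925 bits

Shannon entropy is H(X) = -Σ p(x) log p(x).

For P = (1/6, 1/6, 1/2, 1/6):
H = -1/6 × log_2(1/6) -1/6 × log_2(1/6) -1/2 × log_2(1/2) -1/6 × log_2(1/6)
H = 1.7925 bits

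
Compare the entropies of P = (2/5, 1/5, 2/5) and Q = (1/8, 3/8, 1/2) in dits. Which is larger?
P

Computing entropies in dits:
H(P) = 0.4581
H(Q) = 0.4231

Distribution P has higher entropy.

Intuition: The distribution closer to uniform (more spread out) has higher entropy.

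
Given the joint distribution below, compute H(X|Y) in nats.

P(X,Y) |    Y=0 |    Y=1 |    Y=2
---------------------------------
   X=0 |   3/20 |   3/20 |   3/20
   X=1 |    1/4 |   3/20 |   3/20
0.6805 nats

Using the chain rule: H(X|Y) = H(X,Y) - H(Y)

First, compute H(X,Y) = 1.7694 nats

Marginal P(Y) = (2/5, 3/10, 3/10)
H(Y) = 1.0889 nats

H(X|Y) = H(X,Y) - H(Y) = 1.7694 - 1.0889 = 0.6805 nats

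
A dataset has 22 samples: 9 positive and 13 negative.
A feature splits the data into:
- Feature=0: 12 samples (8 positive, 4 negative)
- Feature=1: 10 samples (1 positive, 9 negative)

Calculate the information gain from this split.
0.2620 bits

Information Gain = H(Y) - H(Y|Feature)

Before split:
P(positive) = 9/22 = 0.4091
H(Y) = 0.9760 bits

After split:
Feature=0: H = 0.9183 bits (weight = 12/22)
Feature=1: H = 0.4690 bits (weight = 10/22)
H(Y|Feature) = (12/22)×0.9183 + (10/22)×0.4690 = 0.7141 bits

Information Gain = 0.9760 - 0.7141 = 0.2620 bits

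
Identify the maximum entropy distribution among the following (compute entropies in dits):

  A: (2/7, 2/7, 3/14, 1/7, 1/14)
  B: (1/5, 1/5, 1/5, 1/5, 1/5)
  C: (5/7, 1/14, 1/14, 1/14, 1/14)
B

For a discrete distribution over n outcomes, entropy is maximized by the uniform distribution.

Computing entropies:
H(A) = 0.6568 dits
H(B) = 0.6990 dits
H(C) = 0.4318 dits

The uniform distribution (where all probabilities equal 1/5) achieves the maximum entropy of log_10(5) = 0.6990 dits.

Distribution B has the highest entropy.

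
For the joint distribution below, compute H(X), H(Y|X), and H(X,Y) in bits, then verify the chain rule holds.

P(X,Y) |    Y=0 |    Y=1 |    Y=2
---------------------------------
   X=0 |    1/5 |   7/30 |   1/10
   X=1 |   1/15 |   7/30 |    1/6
H(X,Y) = 2.4676, H(X) = 0.9968, H(Y|X) = 1.4709 (all in bits)

Chain rule: H(X,Y) = H(X) + H(Y|X)

Left side — joint entropy directly:
H(X,Y) = -Σ p(x,y) log p(x,y) = 2.4676 bits

Right side — compute H(Y|X) from the conditional distributions:
P(X) = (8/15, 7/15), so H(X) = 0.9968 bits
H(Y|X) = Σ_x P(X=x) · H(Y|X=x):
  P(Y|X=0) = (3/8, 7/16, 3/16), H(Y|X=0) = 1.5052, weight P(X=0) = 8/15
  P(Y|X=1) = (1/7, 1/2, 5/14), H(Y|X=1) = 1.4316, weight P(X=1) = 7/15
H(Y|X) = 1.4709 bits

H(X) + H(Y|X) = 0.9968 + 1.4709 = 2.4676 bits

Both sides equal 2.4676 bits. ✓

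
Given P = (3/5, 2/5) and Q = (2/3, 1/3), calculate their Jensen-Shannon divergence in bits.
0.0035 bits

Jensen-Shannon divergence is:
JSD(P||Q) = 0.5 × D_KL(P||M) + 0.5 × D_KL(Q||M)
where M = 0.5 × (P + Q) is the mixture distribution.

M = 0.5 × (3/5, 2/5) + 0.5 × (2/3, 1/3) = (19/30, 11/30)

D_KL(P||M) = 0.0034 bits
D_KL(Q||M) = 0.0035 bits

JSD(P||Q) = 0.5 × 0.0034 + 0.5 × 0.0035 = 0.0035 bits

Unlike KL divergence, JSD is symmetric and bounded: 0 ≤ JSD ≤ log(2).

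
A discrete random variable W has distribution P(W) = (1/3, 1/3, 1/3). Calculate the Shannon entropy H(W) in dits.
0.4771 dits

Shannon entropy is H(X) = -Σ p(x) log p(x).

For P = (1/3, 1/3, 1/3):
H = -1/3 × log_10(1/3) -1/3 × log_10(1/3) -1/3 × log_10(1/3)
H = 0.4771 dits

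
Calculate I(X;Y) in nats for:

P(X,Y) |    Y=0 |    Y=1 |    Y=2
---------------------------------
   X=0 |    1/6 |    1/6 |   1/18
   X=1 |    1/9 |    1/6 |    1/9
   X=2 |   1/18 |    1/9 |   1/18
0.0197 nats

Mutual information: I(X;Y) = H(X) + H(Y) - H(X,Y)

Marginals:
P(X) = (7/18, 7/18, 2/9), H(X) = 1.0688 nats
P(Y) = (1/3, 4/9, 2/9), H(Y) = 1.0609 nats

Joint entropy: H(X,Y) = 2.1100 nats

I(X;Y) = 1.0688 + 1.0609 - 2.1100 = 0.0197 nats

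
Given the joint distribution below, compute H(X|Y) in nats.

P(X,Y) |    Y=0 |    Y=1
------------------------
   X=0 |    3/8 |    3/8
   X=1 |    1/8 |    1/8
0.5623 nats

Using the chain rule: H(X|Y) = H(X,Y) - H(Y)

First, compute H(X,Y) = 1.2555 nats

Marginal P(Y) = (1/2, 1/2)
H(Y) = 0.6931 nats

H(X|Y) = H(X,Y) - H(Y) = 1.2555 - 0.6931 = 0.5623 nats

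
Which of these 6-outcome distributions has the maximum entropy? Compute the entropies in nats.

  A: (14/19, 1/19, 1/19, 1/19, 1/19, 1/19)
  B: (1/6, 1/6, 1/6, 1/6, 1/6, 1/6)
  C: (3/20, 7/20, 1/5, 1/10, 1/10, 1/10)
B

For a discrete distribution over n outcomes, entropy is maximized by the uniform distribution.

Computing entropies:
H(A) = 0.9999 nats
H(B) = 1.7918 nats
H(C) = 1.6647 nats

The uniform distribution (where all probabilities equal 1/6) achieves the maximum entropy of log_e(6) = 1.7918 nats.

Distribution B has the highest entropy.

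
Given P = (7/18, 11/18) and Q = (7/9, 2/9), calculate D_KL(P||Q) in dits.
0.1514 dits

KL divergence: D_KL(P||Q) = Σ p(x) log(p(x)/q(x))

Computing term by term:
  x=0: 7/18 × log_10[(7/18)/(7/9)] = 7/18 × -0.3010 = -0.1171
  x=1: 11/18 × log_10[(11/18)/(2/9)] = 11/18 × 0.4393 = 0.2685

D_KL(P||Q) = 0.1514 dits

Note: KL divergence is always non-negative and equals 0 iff P = Q.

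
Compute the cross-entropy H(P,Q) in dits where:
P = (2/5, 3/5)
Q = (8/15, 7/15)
0.3078 dits

Cross-entropy: H(P,Q) = -Σ p(x) log q(x)

Alternatively: H(P,Q) = H(P) + D_KL(P||Q)
H(P) = 0.2923 dits
D_KL(P||Q) = 0.0155 dits

H(P,Q) = 0.2923 + 0.0155 = 0.3078 dits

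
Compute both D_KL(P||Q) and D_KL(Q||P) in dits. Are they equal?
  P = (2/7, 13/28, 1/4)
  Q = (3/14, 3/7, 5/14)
D_KL(P||Q) = 0.0131, D_KL(Q||P) = 0.0137

KL divergence is not symmetric: D_KL(P||Q) ≠ D_KL(Q||P) in general.

D_KL(P||Q) = 0.0131 dits
D_KL(Q||P) = 0.0137 dits

No, they are not equal!

This asymmetry is why KL divergence is not a true distance metric.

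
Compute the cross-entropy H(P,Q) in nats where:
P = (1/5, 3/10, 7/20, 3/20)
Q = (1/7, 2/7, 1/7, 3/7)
1.5732 nats

Cross-entropy: H(P,Q) = -Σ p(x) log q(x)

Alternatively: H(P,Q) = H(P) + D_KL(P||Q)
H(P) = 1.3351 nats
D_KL(P||Q) = 0.2381 nats

H(P,Q) = 1.3351 + 0.2381 = 1.5732 nats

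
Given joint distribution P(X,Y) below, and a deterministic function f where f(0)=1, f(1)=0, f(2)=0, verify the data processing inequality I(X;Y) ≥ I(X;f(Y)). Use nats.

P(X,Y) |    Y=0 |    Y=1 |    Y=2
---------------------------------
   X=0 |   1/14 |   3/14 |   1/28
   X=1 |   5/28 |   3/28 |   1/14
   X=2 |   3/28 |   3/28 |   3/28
I(X;Y) = 0.0673, I(X;f(Y)) = 0.0293, inequality holds: 0.0673 ≥ 0.0293

Data Processing Inequality: For any Markov chain X → Y → Z, we have I(X;Y) ≥ I(X;Z).

Here Z = f(Y) is a deterministic function of Y, forming X → Y → Z.

Original I(X;Y) = 0.0673 nats

After applying f:
P(X,Z) where Z=f(Y):
- P(X,Z=0) = P(X,Y=1) + P(X,Y=2)
- P(X,Z=1) = P(X,Y=0)

I(X;Z) = I(X;f(Y)) = 0.0293 nats

Verification: 0.0673 ≥ 0.0293 ✓

Information cannot be created by processing; the function f can only lose information about X.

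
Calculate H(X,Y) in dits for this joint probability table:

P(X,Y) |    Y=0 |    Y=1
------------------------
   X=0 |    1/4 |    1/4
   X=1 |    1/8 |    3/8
0.5737 dits

Joint entropy is H(X,Y) = -Σ_{x,y} p(x,y) log p(x,y).

Summing over all non-zero entries:
H(X,Y) = -[1/4·log_10(1/4) + 1/4·log_10(1/4) + 1/8·log_10(1/8) + 3/8·log_10(3/8)]
H(X,Y) = 0.5737 dits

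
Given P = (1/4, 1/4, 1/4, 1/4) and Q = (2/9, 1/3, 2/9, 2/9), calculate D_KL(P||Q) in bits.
0.0237 bits

KL divergence: D_KL(P||Q) = Σ p(x) log(p(x)/q(x))

Computing term by term:
  x=0: 1/4 × log_2[(1/4)/(2/9)] = 1/4 × 0.1699 = 0.0425
  x=1: 1/4 × log_2[(1/4)/(1/3)] = 1/4 × -0.4150 = -0.1038
  x=2: 1/4 × log_2[(1/4)/(2/9)] = 1/4 × 0.1699 = 0.0425
  x=3: 1/4 × log_2[(1/4)/(2/9)] = 1/4 × 0.1699 = 0.0425

D_KL(P||Q) = 0.0237 bits

Note: KL divergence is always non-negative and equals 0 iff P = Q.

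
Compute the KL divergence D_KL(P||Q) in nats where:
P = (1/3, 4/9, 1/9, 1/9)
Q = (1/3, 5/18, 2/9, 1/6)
0.0868 nats

KL divergence: D_KL(P||Q) = Σ p(x) log(p(x)/q(x))

Computing term by term:
  x=0: 1/3 × log_e[(1/3)/(1/3)] = 1/3 × 0.0000 = 0.0000
  x=1: 4/9 × log_e[(4/9)/(5/18)] = 4/9 × 0.4700 = 0.2089
  x=2: 1/9 × log_e[(1/9)/(2/9)] = 1/9 × -0.6931 = -0.0770
  x=3: 1/9 × log_e[(1/9)/(1/6)] = 1/9 × -0.4055 = -0.0451

D_KL(P||Q) = 0.0868 nats

Note: KL divergence is always non-negative and equals 0 iff P = Q.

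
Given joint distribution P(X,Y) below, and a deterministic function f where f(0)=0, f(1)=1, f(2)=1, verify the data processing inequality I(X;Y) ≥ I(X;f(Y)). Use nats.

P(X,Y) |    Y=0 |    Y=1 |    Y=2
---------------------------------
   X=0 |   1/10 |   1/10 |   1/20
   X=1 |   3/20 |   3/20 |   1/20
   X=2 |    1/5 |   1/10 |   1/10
I(X;Y) = 0.0176, I(X;f(Y)) = 0.0036, inequality holds: 0.0176 ≥ 0.0036

Data Processing Inequality: For any Markov chain X → Y → Z, we have I(X;Y) ≥ I(X;Z).

Here Z = f(Y) is a deterministic function of Y, forming X → Y → Z.

Original I(X;Y) = 0.0176 nats

After applying f:
P(X,Z) where Z=f(Y):
- P(X,Z=0) = P(X,Y=0)
- P(X,Z=1) = P(X,Y=1) + P(X,Y=2)

I(X;Z) = I(X;f(Y)) = 0.0036 nats

Verification: 0.0176 ≥ 0.0036 ✓

Information cannot be created by processing; the function f can only lose information about X.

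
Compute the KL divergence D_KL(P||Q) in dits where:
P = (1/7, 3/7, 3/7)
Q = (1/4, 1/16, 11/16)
0.2357 dits

KL divergence: D_KL(P||Q) = Σ p(x) log(p(x)/q(x))

Computing term by term:
  x=0: 1/7 × log_10[(1/7)/(1/4)] = 1/7 × -0.2430 = -0.0347
  x=1: 3/7 × log_10[(3/7)/(1/16)] = 3/7 × 0.8361 = 0.3583
  x=2: 3/7 × log_10[(3/7)/(11/16)] = 3/7 × -0.2052 = -0.0880

D_KL(P||Q) = 0.2357 dits

Note: KL divergence is always non-negative and equals 0 iff P = Q.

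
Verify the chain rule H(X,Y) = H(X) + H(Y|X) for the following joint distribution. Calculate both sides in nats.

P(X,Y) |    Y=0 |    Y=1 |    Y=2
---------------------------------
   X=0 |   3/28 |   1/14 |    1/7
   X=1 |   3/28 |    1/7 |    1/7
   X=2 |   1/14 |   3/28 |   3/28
H(X,Y) = 2.1682, H(X) = 1.0898, H(Y|X) = 1.0784 (all in nats)

Chain rule: H(X,Y) = H(X) + H(Y|X)

Left side — joint entropy directly:
H(X,Y) = -Σ p(x,y) log p(x,y) = 2.1682 nats

Right side — compute H(Y|X) from the conditional distributions:
P(X) = (9/28, 11/28, 2/7), so H(X) = 1.0898 nats
H(Y|X) = Σ_x P(X=x) · H(Y|X=x):
  P(Y|X=0) = (1/3, 2/9, 4/9), H(Y|X=0) = 1.0609, weight P(X=0) = 9/28
  P(Y|X=1) = (3/11, 4/11, 4/11), H(Y|X=1) = 1.0901, weight P(X=1) = 11/28
  P(Y|X=2) = (1/4, 3/8, 3/8), H(Y|X=2) = 1.0822, weight P(X=2) = 2/7
H(Y|X) = 1.0784 nats

H(X) + H(Y|X) = 1.0898 + 1.0784 = 2.1682 nats

Both sides equal 2.1682 nats. ✓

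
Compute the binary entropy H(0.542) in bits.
0.9949 bits

The binary entropy function is:
H(p) = -p log(p) - (1-p) log(1-p)

H(0.542) = -0.542 × log_2(0.542) - 0.458 × log_2(0.458)
H(0.542) = 0.9949 bits

Note: Binary entropy is maximized at p=0.5 (H=1 bit) and minimized at p=0 or p=1 (H=0).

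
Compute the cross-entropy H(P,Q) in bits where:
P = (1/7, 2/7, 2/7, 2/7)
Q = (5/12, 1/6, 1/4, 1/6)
2.2290 bits

Cross-entropy: H(P,Q) = -Σ p(x) log q(x)

Alternatively: H(P,Q) = H(P) + D_KL(P||Q)
H(P) = 1.9502 bits
D_KL(P||Q) = 0.2788 bits

H(P,Q) = 1.9502 + 0.2788 = 2.2290 bits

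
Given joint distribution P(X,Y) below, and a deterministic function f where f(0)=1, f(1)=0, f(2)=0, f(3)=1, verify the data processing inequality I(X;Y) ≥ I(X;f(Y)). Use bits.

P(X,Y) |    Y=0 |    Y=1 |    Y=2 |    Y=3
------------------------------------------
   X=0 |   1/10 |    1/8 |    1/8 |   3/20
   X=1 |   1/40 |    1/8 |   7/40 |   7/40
I(X;Y) = 0.0422, I(X;f(Y)) = 0.0073, inequality holds: 0.0422 ≥ 0.0073

Data Processing Inequality: For any Markov chain X → Y → Z, we have I(X;Y) ≥ I(X;Z).

Here Z = f(Y) is a deterministic function of Y, forming X → Y → Z.

Original I(X;Y) = 0.0422 bits

After applying f:
P(X,Z) where Z=f(Y):
- P(X,Z=0) = P(X,Y=1) + P(X,Y=2)
- P(X,Z=1) = P(X,Y=0) + P(X,Y=3)

I(X;Z) = I(X;f(Y)) = 0.0073 bits

Verification: 0.0422 ≥ 0.0073 ✓

Information cannot be created by processing; the function f can only lose information about X.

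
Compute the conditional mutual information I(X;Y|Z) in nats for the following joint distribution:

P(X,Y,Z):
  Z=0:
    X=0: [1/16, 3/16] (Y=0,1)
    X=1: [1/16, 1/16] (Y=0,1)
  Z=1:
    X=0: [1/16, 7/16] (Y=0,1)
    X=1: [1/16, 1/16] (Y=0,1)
0.0492 nats

Conditional mutual information: I(X;Y|Z) = H(X|Z) + H(Y|Z) - H(X,Y|Z)

H(Z) = 0.6616
H(X,Z) = 1.2130 → H(X|Z) = 0.5514
H(Y,Z) = 1.2130 → H(Y|Z) = 0.5514
H(X,Y,Z) = 1.7153 → H(X,Y|Z) = 1.0537

I(X;Y|Z) = 0.5514 + 0.5514 - 1.0537 = 0.0492 nats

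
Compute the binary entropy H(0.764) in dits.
0.2373 dits

The binary entropy function is:
H(p) = -p log(p) - (1-p) log(1-p)

H(0.764) = -0.764 × log_10(0.764) - 0.236 × log_10(0.236)
H(0.764) = 0.2373 dits

Note: Binary entropy is maximized at p=0.5 (H=1 bit) and minimized at p=0 or p=1 (H=0).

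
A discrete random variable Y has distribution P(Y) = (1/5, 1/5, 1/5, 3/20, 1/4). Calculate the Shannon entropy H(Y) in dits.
0.6935 dits

Shannon entropy is H(X) = -Σ p(x) log p(x).

For P = (1/5, 1/5, 1/5, 3/20, 1/4):
H = -1/5 × log_10(1/5) -1/5 × log_10(1/5) -1/5 × log_10(1/5) -3/20 × log_10(3/20) -1/4 × log_10(1/4)
H = 0.6935 dits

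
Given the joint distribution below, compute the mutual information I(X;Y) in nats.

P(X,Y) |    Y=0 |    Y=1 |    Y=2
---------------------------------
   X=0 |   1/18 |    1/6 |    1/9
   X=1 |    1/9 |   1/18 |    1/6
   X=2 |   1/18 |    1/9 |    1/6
0.0495 nats

Mutual information: I(X;Y) = H(X) + H(Y) - H(X,Y)

Marginals:
P(X) = (1/3, 1/3, 1/3), H(X) = 1.0986 nats
P(Y) = (2/9, 1/3, 4/9), H(Y) = 1.0609 nats

Joint entropy: H(X,Y) = 2.1100 nats

I(X;Y) = 1.0986 + 1.0609 - 2.1100 = 0.0495 nats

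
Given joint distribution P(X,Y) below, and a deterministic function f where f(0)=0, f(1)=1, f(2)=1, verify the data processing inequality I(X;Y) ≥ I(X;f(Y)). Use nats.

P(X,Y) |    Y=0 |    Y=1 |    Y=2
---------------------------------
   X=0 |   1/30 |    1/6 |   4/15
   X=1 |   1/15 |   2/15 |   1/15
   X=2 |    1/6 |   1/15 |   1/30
I(X;Y) = 0.1621, I(X;f(Y)) = 0.1335, inequality holds: 0.1621 ≥ 0.1335

Data Processing Inequality: For any Markov chain X → Y → Z, we have I(X;Y) ≥ I(X;Z).

Here Z = f(Y) is a deterministic function of Y, forming X → Y → Z.

Original I(X;Y) = 0.1621 nats

After applying f:
P(X,Z) where Z=f(Y):
- P(X,Z=0) = P(X,Y=0)
- P(X,Z=1) = P(X,Y=1) + P(X,Y=2)

I(X;Z) = I(X;f(Y)) = 0.1335 nats

Verification: 0.1621 ≥ 0.1335 ✓

Information cannot be created by processing; the function f can only lose information about X.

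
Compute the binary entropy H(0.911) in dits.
0.1304 dits

The binary entropy function is:
H(p) = -p log(p) - (1-p) log(1-p)

H(0.911) = -0.911 × log_10(0.911) - 0.089 × log_10(0.089)
H(0.911) = 0.1304 dits

Note: Binary entropy is maximized at p=0.5 (H=1 bit) and minimized at p=0 or p=1 (H=0).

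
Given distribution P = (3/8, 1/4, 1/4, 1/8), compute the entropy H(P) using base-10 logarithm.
0.5737 dits

Shannon entropy is H(X) = -Σ p(x) log p(x).

For P = (3/8, 1/4, 1/4, 1/8):
H = -3/8 × log_10(3/8) -1/4 × log_10(1/4) -1/4 × log_10(1/4) -1/8 × log_10(1/8)
H = 0.5737 dits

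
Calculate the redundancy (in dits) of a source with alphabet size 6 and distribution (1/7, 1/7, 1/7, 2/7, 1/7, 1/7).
0.0191 dits

Redundancy measures how far a source is from maximum entropy:
R = H_max - H(X)

Maximum entropy for 6 symbols: H_max = log_10(6) = 0.7782 dits
Actual entropy: H(X) = 0.7591 dits
Redundancy: R = 0.7782 - 0.7591 = 0.0191 dits

This redundancy represents potential for compression: the source could be compressed by 0.0191 dits per symbol.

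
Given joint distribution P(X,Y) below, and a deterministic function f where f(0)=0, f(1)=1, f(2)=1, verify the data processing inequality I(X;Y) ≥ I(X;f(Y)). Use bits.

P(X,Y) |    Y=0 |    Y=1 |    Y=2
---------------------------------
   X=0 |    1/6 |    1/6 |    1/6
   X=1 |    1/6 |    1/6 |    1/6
I(X;Y) = 0.0000, I(X;f(Y)) = 0.0000, inequality holds: 0.0000 ≥ 0.0000

Data Processing Inequality: For any Markov chain X → Y → Z, we have I(X;Y) ≥ I(X;Z).

Here Z = f(Y) is a deterministic function of Y, forming X → Y → Z.

Original I(X;Y) = 0.0000 bits

After applying f:
P(X,Z) where Z=f(Y):
- P(X,Z=0) = P(X,Y=0)
- P(X,Z=1) = P(X,Y=1) + P(X,Y=2)

I(X;Z) = I(X;f(Y)) = 0.0000 bits

Verification: 0.0000 ≥ 0.0000 ✓

Information cannot be created by processing; the function f can only lose information about X.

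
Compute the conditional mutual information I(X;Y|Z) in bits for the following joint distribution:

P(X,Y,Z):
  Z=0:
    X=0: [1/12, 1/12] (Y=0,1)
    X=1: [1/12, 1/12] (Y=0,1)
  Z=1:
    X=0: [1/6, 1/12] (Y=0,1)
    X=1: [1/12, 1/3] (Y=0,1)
0.1059 bits

Conditional mutual information: I(X;Y|Z) = H(X|Z) + H(Y|Z) - H(X,Y|Z)

H(Z) = 0.9183
H(X,Z) = 1.8879 → H(X|Z) = 0.9696
H(Y,Z) = 1.8879 → H(Y|Z) = 0.9696
H(X,Y,Z) = 2.7516 → H(X,Y|Z) = 1.8333

I(X;Y|Z) = 0.9696 + 0.9696 - 1.8333 = 0.1059 bits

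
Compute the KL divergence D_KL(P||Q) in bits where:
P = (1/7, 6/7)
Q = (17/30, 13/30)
0.5595 bits

KL divergence: D_KL(P||Q) = Σ p(x) log(p(x)/q(x))

Computing term by term:
  x=0: 1/7 × log_2[(1/7)/(17/30)] = 1/7 × -1.9879 = -0.2840
  x=1: 6/7 × log_2[(6/7)/(13/30)] = 6/7 × 0.9841 = 0.8435

D_KL(P||Q) = 0.5595 bits

Note: KL divergence is always non-negative and equals 0 iff P = Q.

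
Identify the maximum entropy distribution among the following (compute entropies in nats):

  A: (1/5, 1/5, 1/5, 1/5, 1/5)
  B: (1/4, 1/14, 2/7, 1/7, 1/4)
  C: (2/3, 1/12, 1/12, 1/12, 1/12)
A

For a discrete distribution over n outcomes, entropy is maximized by the uniform distribution.

Computing entropies:
H(A) = 1.6094 nats
H(B) = 1.5176 nats
H(C) = 1.0986 nats

The uniform distribution (where all probabilities equal 1/5) achieves the maximum entropy of log_e(5) = 1.6094 nats.

Distribution A has the highest entropy.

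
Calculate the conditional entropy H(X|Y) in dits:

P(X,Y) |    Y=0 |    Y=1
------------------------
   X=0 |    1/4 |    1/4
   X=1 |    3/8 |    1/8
0.2863 dits

Using the chain rule: H(X|Y) = H(X,Y) - H(Y)

First, compute H(X,Y) = 0.5737 dits

Marginal P(Y) = (5/8, 3/8)
H(Y) = 0.2873 dits

H(X|Y) = H(X,Y) - H(Y) = 0.5737 - 0.2873 = 0.2863 dits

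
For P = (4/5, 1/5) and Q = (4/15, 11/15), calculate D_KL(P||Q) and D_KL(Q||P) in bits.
D_KL(P||Q) = 0.8931, D_KL(Q||P) = 0.9520

KL divergence is not symmetric: D_KL(P||Q) ≠ D_KL(Q||P) in general.

D_KL(P||Q) = 0.8931 bits
D_KL(Q||P) = 0.9520 bits

No, they are not equal!

This asymmetry is why KL divergence is not a true distance metric.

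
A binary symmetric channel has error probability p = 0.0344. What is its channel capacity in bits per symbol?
0.7840 bits

For a binary symmetric channel (BSC) with error probability p:
Capacity C = 1 - H(p) bits per symbol

where H(p) = -p log₂(p) - (1-p) log₂(1-p) is the binary entropy function.

H(0.0344) = 0.2160 bits
C = 1 - 0.2160 = 0.7840 bits per symbol

This means we can reliably transmit up to 0.7840 bits of information per channel use.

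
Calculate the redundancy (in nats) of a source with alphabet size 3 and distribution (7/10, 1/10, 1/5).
0.2968 nats

Redundancy measures how far a source is from maximum entropy:
R = H_max - H(X)

Maximum entropy for 3 symbols: H_max = log_e(3) = 1.0986 nats
Actual entropy: H(X) = 0.8018 nats
Redundancy: R = 1.0986 - 0.8018 = 0.2968 nats

This redundancy represents potential for compression: the source could be compressed by 0.2968 nats per symbol.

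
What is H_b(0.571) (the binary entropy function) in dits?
0.2966 dits

The binary entropy function is:
H(p) = -p log(p) - (1-p) log(1-p)

H(0.571) = -0.571 × log_10(0.571) - 0.429 × log_10(0.429)
H(0.571) = 0.2966 dits

Note: Binary entropy is maximized at p=0.5 (H=1 bit) and minimized at p=0 or p=1 (H=0).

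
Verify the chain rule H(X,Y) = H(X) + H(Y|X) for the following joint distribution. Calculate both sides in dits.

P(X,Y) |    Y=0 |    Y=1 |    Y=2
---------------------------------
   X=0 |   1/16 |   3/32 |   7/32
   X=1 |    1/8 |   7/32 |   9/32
H(X,Y) = 0.7282, H(X) = 0.2873, H(Y|X) = 0.4409 (all in dits)

Chain rule: H(X,Y) = H(X) + H(Y|X)

Left side — joint entropy directly:
H(X,Y) = -Σ p(x,y) log p(x,y) = 0.7282 dits

Right side — compute H(Y|X) from the conditional distributions:
P(X) = (3/8, 5/8), so H(X) = 0.2873 dits
H(Y|X) = Σ_x P(X=x) · H(Y|X=x):
  P(Y|X=0) = (1/6, 1/4, 7/12), H(Y|X=0) = 0.4168, weight P(X=0) = 3/8
  P(Y|X=1) = (1/5, 7/20, 9/20), H(Y|X=1) = 0.4554, weight P(X=1) = 5/8
H(Y|X) = 0.4409 dits

H(X) + H(Y|X) = 0.2873 + 0.4409 = 0.7282 dits

Both sides equal 0.7282 dits. ✓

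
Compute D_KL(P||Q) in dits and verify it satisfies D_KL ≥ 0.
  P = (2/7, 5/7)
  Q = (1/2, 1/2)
0.0412 dits

KL divergence satisfies the Gibbs inequality: D_KL(P||Q) ≥ 0 for all distributions P, Q.

D_KL(P||Q) = Σ p(x) log(p(x)/q(x))
Term by term:
  x=0: 2/7 × log_10[(2/7)/(1/2)] = -0.0694
  x=1: 5/7 × log_10[(5/7)/(1/2)] = 0.1106
D_KL(P||Q) = 0.0412 dits

D_KL(P||Q) = 0.0412 ≥ 0 ✓

This non-negativity is a fundamental property: relative entropy cannot be negative because it measures how different Q is from P.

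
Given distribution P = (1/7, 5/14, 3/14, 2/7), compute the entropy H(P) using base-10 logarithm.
0.5792 dits

Shannon entropy is H(X) = -Σ p(x) log p(x).

For P = (1/7, 5/14, 3/14, 2/7):
H = -1/7 × log_10(1/7) -5/14 × log_10(5/14) -3/14 × log_10(3/14) -2/7 × log_10(2/7)
H = 0.5792 dits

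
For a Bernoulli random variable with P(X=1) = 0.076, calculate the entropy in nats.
0.2689 nats

The binary entropy function is:
H(p) = -p log(p) - (1-p) log(1-p)

H(0.076) = -0.076 × log_e(0.076) - 0.924 × log_e(0.924)
H(0.076) = 0.2689 nats

Note: Binary entropy is maximized at p=0.5 (H=1 bit) and minimized at p=0 or p=1 (H=0).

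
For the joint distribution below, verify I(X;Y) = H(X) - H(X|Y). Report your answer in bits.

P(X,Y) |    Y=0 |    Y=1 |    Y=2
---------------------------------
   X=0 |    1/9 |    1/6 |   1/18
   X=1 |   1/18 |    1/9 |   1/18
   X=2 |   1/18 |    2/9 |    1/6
I(X;Y) = 0.0511 bits

Mutual information has multiple equivalent forms:
- I(X;Y) = H(X) - H(X|Y)
- I(X;Y) = H(Y) - H(Y|X)
- I(X;Y) = H(X) + H(Y) - H(X,Y)

Computing all quantities:
H(X) = 1.5305, H(Y) = 1.4955, H(X,Y) = 2.9749
H(X|Y) = 1.4794, H(Y|X) = 1.4444

Verification:
H(X) - H(X|Y) = 1.5305 - 1.4794 = 0.0511
H(Y) - H(Y|X) = 1.4955 - 1.4444 = 0.0511
H(X) + H(Y) - H(X,Y) = 1.5305 + 1.4955 - 2.9749 = 0.0511

All forms give I(X;Y) = 0.0511 bits. ✓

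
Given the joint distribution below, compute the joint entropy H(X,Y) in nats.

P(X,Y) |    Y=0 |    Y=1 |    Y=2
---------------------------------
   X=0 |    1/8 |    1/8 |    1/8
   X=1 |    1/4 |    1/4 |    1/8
1.7329 nats

Joint entropy is H(X,Y) = -Σ_{x,y} p(x,y) log p(x,y).

Summing over all non-zero entries:
H(X,Y) = -[1/8·log_e(1/8) + 1/8·log_e(1/8) + 1/8·log_e(1/8) + 1/4·log_e(1/4) + 1/4·log_e(1/4) + 1/8·log_e(1/8)]
H(X,Y) = 1.7329 nats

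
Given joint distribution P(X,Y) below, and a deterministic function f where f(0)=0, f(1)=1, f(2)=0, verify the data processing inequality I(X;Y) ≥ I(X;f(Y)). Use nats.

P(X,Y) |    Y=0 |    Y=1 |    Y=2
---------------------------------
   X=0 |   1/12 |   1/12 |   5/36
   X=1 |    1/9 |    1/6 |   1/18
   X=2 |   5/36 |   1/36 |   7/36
I(X;Y) = 0.1018, I(X;f(Y)) = 0.0828, inequality holds: 0.1018 ≥ 0.0828

Data Processing Inequality: For any Markov chain X → Y → Z, we have I(X;Y) ≥ I(X;Z).

Here Z = f(Y) is a deterministic function of Y, forming X → Y → Z.

Original I(X;Y) = 0.1018 nats

After applying f:
P(X,Z) where Z=f(Y):
- P(X,Z=0) = P(X,Y=0) + P(X,Y=2)
- P(X,Z=1) = P(X,Y=1)

I(X;Z) = I(X;f(Y)) = 0.0828 nats

Verification: 0.1018 ≥ 0.0828 ✓

Information cannot be created by processing; the function f can only lose information about X.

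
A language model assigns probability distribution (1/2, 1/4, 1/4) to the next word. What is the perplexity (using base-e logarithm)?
2.8284

Perplexity is e^H (or exp(H) for natural log).

First, H = -Σ p log p = 1.0397 nats
Perplexity = e^1.0397 = 2.8284

Interpretation: The model's uncertainty is equivalent to choosing uniformly among 2.8 options.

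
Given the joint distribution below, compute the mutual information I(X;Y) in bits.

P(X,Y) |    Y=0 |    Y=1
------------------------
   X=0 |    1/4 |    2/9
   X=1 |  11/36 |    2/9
0.0018 bits

Mutual information: I(X;Y) = H(X) + H(Y) - H(X,Y)

Marginals:
P(X) = (17/36, 19/36), H(X) = 0.9978 bits
P(Y) = (5/9, 4/9), H(Y) = 0.9911 bits

Joint entropy: H(X,Y) = 1.9871 bits

I(X;Y) = 0.9978 + 0.9911 - 1.9871 = 0.0018 bits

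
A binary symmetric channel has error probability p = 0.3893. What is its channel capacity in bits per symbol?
0.0357 bits

For a binary symmetric channel (BSC) with error probability p:
Capacity C = 1 - H(p) bits per symbol

where H(p) = -p log₂(p) - (1-p) log₂(1-p) is the binary entropy function.

H(0.3893) = 0.9643 bits
C = 1 - 0.9643 = 0.0357 bits per symbol

This means we can reliably transmit up to 0.0357 bits of information per channel use.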